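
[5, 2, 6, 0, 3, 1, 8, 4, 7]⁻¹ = [3, 5, 1, 4, 7, 0, 2, 8, 6]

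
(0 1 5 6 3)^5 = ()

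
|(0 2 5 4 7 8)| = 6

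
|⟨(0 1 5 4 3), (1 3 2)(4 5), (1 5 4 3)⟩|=720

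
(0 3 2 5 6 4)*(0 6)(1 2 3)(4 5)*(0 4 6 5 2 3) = (0 1 3)(2 6)(4 5)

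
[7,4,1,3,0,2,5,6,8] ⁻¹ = [4,2,5,3,1,6,7,0,8] 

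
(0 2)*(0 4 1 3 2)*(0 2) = (0 2 4 1 3)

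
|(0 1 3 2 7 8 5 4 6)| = 9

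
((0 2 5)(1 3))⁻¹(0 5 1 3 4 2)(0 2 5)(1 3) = (0 3 1 4 5 2)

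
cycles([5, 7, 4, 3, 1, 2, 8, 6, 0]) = (0 5 2 4 1 7 6 8)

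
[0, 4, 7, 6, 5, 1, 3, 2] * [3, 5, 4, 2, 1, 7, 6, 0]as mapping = [0→3, 1→1, 2→0, 3→6, 4→7, 5→5, 6→2, 7→4]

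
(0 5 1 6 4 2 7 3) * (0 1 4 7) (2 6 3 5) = (0 2) (1 3) (4 6 7 5) 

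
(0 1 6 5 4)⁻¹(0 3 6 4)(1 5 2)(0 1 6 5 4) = (0 1 3 5)(2 6 4)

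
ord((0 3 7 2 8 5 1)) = 7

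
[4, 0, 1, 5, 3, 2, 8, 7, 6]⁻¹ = [1, 2, 5, 4, 0, 3, 8, 7, 6]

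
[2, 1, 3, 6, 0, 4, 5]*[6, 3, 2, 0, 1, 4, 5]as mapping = [0→2, 1→3, 2→0, 3→5, 4→6, 5→1, 6→4]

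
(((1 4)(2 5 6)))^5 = (1 4)(2 6 5)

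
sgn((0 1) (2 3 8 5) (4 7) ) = -1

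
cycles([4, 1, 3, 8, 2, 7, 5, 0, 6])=(0 4 2 3 8 6 5 7)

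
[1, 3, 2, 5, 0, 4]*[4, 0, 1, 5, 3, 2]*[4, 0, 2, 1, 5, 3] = [4, 3, 0, 2, 5, 1]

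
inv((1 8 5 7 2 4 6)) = (1 6 4 2 7 5 8)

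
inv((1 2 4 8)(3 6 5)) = (1 8 4 2)(3 5 6)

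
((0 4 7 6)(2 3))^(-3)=(0 4 7 6)(2 3)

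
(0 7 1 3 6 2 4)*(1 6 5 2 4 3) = (0 7 6 4)(2 3 5)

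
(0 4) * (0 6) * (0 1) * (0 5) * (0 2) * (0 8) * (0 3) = (0 4 6 1 5 2 8 3)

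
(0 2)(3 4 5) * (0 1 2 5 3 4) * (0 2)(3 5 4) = (0 4 5 3 2 1)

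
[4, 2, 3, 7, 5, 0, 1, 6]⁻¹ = [5, 6, 1, 2, 0, 4, 7, 3]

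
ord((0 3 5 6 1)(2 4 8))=15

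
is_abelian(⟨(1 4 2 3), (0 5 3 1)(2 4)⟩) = no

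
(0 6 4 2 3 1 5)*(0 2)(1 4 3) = (0 6 3 4)(1 5 2)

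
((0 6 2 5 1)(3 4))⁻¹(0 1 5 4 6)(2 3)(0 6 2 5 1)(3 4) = (0 1 3 2 6)(4 5)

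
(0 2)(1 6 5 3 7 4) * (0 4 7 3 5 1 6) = (0 2 4 6 1)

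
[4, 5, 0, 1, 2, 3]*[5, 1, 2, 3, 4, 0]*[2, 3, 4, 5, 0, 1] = [0, 2, 1, 3, 4, 5]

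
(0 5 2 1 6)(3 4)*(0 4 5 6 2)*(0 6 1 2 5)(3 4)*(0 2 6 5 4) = (0 1 4)(2 6 3)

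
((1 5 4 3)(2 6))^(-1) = (1 3 4 5)(2 6)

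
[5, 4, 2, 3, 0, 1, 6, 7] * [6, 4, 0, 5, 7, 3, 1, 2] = [3, 7, 0, 5, 6, 4, 1, 2]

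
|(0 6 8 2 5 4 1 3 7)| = 9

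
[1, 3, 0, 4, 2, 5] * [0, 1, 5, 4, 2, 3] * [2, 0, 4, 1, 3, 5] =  [0, 3, 2, 4, 5, 1]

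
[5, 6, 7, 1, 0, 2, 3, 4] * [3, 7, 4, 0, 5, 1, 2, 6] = [1, 2, 6, 7, 3, 4, 0, 5]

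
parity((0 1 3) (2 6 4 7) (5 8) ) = even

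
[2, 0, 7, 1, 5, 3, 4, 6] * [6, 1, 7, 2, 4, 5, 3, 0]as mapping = [0→7, 1→6, 2→0, 3→1, 4→5, 5→2, 6→4, 7→3]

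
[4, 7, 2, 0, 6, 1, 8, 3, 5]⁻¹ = [3, 5, 2, 7, 0, 8, 4, 1, 6]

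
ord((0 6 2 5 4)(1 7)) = 10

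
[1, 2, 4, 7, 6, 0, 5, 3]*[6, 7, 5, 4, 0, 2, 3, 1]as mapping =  [0→7, 1→5, 2→0, 3→1, 4→3, 5→6, 6→2, 7→4]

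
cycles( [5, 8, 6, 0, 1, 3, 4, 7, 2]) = (0 5 3)(1 8 2 6 4)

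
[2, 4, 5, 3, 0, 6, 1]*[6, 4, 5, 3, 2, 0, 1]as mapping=[0→5, 1→2, 2→0, 3→3, 4→6, 5→1, 6→4]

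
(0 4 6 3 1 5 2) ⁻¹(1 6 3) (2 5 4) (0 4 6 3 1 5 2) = (0 2 6) (1 5 3) 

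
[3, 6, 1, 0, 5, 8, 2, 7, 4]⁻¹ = [3, 2, 6, 0, 8, 4, 1, 7, 5]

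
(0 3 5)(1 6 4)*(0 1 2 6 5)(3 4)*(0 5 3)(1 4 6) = (0 6)(1 3 5 4 2)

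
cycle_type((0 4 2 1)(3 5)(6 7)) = 2^2.4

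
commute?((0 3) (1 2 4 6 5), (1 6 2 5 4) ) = yes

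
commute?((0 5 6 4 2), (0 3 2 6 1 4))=no:(0 5 6 4 2)*(0 3 2 6 1 4)=(0 5 1 4 6)(2 3), (0 3 2 6 1 4)*(0 5 6 4 2)=(0 3)(1 2 4 5 6)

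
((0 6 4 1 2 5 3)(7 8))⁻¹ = (0 3 5 2 1 4 6)(7 8)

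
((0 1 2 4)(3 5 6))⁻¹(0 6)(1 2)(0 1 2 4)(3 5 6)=(1 3)(2 4)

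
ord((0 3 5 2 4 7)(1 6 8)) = 6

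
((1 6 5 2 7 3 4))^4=(1 7 6 3 5 4 2)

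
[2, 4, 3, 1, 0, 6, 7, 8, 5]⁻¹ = [4, 3, 0, 2, 1, 8, 5, 6, 7]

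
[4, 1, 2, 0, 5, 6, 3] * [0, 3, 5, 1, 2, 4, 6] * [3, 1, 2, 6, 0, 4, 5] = [2, 6, 4, 3, 0, 5, 1]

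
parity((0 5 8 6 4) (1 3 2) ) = even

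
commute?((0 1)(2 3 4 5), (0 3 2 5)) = no:(0 1)(2 3 4 5) * (0 3 2 5) = (0 1 3 4), (0 3 2 5) * (0 1)(2 3 4 5) = (0 4 5 1)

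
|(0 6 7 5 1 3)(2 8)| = 6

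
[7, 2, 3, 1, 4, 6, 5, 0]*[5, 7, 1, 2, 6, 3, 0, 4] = [4, 1, 2, 7, 6, 0, 3, 5]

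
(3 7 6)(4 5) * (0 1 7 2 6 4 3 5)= (0 1 7 4)(2 6 5 3)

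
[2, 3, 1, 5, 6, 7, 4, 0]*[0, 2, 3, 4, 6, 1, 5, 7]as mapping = [0→3, 1→4, 2→2, 3→1, 4→5, 5→7, 6→6, 7→0]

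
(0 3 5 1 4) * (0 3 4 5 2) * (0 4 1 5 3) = (0 1 3 2 4)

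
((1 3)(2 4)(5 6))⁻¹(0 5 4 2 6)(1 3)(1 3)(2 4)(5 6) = (0 6 2 4 5)(1 3)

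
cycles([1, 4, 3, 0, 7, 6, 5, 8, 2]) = (0 1 4 7 8 2 3)(5 6)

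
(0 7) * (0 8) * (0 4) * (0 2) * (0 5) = (0 7 8 4 2 5)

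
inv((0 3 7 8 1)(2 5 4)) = (0 1 8 7 3)(2 4 5)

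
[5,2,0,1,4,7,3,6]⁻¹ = [2,3,1,6,4,0,7,5]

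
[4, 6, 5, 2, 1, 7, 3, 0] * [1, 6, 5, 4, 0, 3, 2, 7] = [0, 2, 3, 5, 6, 7, 4, 1]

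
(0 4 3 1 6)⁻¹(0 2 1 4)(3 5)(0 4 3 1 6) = (1 5)(2 6 3 4)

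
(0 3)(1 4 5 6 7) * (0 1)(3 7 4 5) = (0 7)(1 5 6 4 3)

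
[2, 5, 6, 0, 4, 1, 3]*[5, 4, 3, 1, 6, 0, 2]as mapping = [0→3, 1→0, 2→2, 3→5, 4→6, 5→4, 6→1]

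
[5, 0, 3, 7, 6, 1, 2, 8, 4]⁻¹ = [1, 5, 6, 2, 8, 0, 4, 3, 7]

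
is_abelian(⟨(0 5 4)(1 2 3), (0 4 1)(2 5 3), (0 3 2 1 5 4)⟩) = no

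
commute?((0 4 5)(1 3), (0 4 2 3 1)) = no:(0 4 5)(1 3) * (0 4 2 3 1) = (0 2 3)(4 5), (0 4 2 3 1) * (0 4 5)(1 3) = (0 5)(1 4 2)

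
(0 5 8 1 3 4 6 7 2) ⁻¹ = (0 2 7 6 4 3 1 8 5) 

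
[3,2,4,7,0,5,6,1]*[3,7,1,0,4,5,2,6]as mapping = [0→0,1→1,2→4,3→6,4→3,5→5,6→2,7→7]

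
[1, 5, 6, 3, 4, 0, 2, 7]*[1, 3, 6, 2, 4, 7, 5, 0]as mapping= [0→3, 1→7, 2→5, 3→2, 4→4, 5→1, 6→6, 7→0]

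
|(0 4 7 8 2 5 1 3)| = 8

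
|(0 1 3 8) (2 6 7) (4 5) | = 12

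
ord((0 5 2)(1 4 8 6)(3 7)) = 12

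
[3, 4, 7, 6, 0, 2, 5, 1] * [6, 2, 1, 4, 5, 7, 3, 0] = [4, 5, 0, 3, 6, 1, 7, 2]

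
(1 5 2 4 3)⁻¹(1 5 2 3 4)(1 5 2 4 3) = (1 3 5 2 4)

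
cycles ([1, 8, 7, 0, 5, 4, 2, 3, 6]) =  (0 1 8 6 2 7 3)(4 5)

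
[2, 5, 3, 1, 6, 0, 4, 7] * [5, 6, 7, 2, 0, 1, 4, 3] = [7, 1, 2, 6, 4, 5, 0, 3]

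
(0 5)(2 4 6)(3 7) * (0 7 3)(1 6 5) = (0 1 6 2 4 5 7)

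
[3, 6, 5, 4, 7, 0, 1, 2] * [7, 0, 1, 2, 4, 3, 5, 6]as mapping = [0→2, 1→5, 2→3, 3→4, 4→6, 5→7, 6→0, 7→1]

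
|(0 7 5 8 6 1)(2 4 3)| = 6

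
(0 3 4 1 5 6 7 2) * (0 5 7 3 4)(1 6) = (0 4 6 3)(1 7 2 5)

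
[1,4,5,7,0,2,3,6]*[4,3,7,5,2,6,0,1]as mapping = [0→3,1→2,2→6,3→1,4→4,5→7,6→5,7→0]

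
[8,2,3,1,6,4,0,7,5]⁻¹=[6,3,1,2,5,8,4,7,0]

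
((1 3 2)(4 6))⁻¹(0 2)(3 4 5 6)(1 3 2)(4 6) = (0 1)(2 6 5 4)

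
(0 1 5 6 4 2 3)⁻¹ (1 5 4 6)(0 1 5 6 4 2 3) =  (2 4 5 6)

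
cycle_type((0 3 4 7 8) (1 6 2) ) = 3.5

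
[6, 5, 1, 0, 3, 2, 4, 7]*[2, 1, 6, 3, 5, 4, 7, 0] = [7, 4, 1, 2, 3, 6, 5, 0]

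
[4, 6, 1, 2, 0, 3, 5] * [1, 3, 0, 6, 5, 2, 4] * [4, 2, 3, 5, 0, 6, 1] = [6, 0, 5, 4, 2, 1, 3]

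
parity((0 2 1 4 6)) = even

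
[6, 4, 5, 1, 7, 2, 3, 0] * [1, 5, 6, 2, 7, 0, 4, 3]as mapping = [0→4, 1→7, 2→0, 3→5, 4→3, 5→6, 6→2, 7→1]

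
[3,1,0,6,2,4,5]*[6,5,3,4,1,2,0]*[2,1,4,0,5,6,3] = [5,6,3,2,0,1,4]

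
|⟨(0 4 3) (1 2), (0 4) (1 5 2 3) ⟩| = 720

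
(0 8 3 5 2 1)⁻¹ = (0 1 2 5 3 8)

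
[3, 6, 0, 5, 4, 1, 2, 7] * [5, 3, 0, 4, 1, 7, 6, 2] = [4, 6, 5, 7, 1, 3, 0, 2]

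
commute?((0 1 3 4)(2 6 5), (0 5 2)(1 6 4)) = no:(0 1 3 4)(2 6 5)*(0 5 2)(1 6 4) = (0 6 2 4 5)(1 3), (0 5 2)(1 6 4)*(0 1 3 4)(2 6 5) = (0 2 1 5 6)(3 4)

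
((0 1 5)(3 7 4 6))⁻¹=(0 5 1)(3 6 4 7)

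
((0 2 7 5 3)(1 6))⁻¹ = (0 3 5 7 2)(1 6)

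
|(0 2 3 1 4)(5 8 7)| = 15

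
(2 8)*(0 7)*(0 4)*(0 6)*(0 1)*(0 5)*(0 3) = (0 7 4 6 1 5 3)(2 8)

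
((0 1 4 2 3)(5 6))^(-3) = (0 4 3 1 2)(5 6)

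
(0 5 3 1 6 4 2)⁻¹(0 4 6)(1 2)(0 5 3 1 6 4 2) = (0 6)(2 4 5)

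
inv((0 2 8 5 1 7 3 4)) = (0 4 3 7 1 5 8 2)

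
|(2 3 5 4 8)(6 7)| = 10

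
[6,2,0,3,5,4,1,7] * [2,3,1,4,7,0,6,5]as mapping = [0→6,1→1,2→2,3→4,4→0,5→7,6→3,7→5]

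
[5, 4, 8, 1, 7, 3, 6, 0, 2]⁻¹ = [7, 3, 8, 5, 1, 0, 6, 4, 2]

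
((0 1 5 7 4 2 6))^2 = (0 5 4 6 1 7 2)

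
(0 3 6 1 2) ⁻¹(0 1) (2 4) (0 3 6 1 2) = (0 4) (2 3) 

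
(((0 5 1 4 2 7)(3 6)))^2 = (0 1 2)(4 7 5)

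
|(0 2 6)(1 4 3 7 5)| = 15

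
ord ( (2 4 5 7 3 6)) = 6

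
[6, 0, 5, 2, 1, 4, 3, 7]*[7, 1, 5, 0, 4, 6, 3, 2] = [3, 7, 6, 5, 1, 4, 0, 2]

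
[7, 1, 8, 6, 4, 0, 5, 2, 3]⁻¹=[5, 1, 7, 8, 4, 6, 3, 0, 2]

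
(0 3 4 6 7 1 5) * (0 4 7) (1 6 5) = (0 3 7 6) (4 5) 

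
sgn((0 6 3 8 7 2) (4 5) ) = 1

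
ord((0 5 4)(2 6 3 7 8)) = 15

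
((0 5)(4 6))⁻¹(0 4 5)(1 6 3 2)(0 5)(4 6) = (0 5 6)(1 4 3 2)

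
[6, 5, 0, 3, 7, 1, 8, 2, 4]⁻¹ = [2, 5, 7, 3, 8, 1, 0, 4, 6]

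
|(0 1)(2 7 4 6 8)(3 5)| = 10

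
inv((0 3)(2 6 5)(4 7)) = (0 3)(2 5 6)(4 7)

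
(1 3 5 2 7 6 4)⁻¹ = (1 4 6 7 2 5 3)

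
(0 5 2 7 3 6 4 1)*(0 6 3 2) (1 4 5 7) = (0 7 2 1 6 5) 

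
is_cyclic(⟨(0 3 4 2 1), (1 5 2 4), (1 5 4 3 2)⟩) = no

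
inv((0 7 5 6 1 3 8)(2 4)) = (0 8 3 1 6 5 7)(2 4)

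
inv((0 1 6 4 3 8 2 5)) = (0 5 2 8 3 4 6 1)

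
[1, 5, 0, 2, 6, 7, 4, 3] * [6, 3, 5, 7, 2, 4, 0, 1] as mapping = [0→3, 1→4, 2→6, 3→5, 4→0, 5→1, 6→2, 7→7] 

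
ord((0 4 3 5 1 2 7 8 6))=9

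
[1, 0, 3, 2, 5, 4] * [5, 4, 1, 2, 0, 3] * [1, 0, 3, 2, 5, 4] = [5, 4, 3, 0, 2, 1]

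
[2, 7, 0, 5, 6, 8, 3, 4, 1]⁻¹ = [2, 8, 0, 6, 7, 3, 4, 1, 5]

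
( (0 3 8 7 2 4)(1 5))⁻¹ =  (0 4 2 7 8 3)(1 5)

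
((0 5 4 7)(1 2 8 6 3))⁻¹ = (0 7 4 5)(1 3 6 8 2)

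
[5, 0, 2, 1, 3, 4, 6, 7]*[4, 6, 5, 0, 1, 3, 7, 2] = [3, 4, 5, 6, 0, 1, 7, 2]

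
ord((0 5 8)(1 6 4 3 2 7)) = 6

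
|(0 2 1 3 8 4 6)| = 7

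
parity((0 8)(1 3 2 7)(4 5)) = odd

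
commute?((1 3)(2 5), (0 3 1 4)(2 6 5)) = no:(1 3)(2 5) * (0 3 1 4)(2 6 5) = (0 3 4)(5 6), (0 3 1 4)(2 6 5) * (1 3)(2 5) = (0 1 4)(2 6)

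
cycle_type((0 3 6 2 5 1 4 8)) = 8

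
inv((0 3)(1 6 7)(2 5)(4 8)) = (0 3)(1 7 6)(2 5)(4 8)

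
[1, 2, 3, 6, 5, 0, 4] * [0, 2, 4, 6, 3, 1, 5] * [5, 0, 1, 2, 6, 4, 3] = [1, 6, 3, 4, 0, 5, 2]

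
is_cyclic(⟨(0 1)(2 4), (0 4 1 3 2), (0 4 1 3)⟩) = no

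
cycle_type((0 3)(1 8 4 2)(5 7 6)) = 2.3.4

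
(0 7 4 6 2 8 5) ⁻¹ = (0 5 8 2 6 4 7) 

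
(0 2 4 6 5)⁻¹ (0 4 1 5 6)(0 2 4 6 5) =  (0 5 2 6 1)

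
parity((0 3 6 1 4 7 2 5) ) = odd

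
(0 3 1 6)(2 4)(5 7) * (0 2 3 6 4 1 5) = (0 6 2 1 4 3 5 7)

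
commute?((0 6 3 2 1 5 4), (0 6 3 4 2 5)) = no:(0 6 3 2 1 5 4) * (0 6 3 4 2 5) = (0 3 5 2 1)(4 6), (0 6 3 4 2 5) * (0 6 3 2 1 5 4) = (0 3)(1 5 6 2 4)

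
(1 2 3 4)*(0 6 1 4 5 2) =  (0 6 1)(2 3 5)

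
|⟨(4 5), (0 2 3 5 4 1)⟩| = 720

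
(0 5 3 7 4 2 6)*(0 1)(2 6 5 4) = (0 4 6 1)(2 5 3 7)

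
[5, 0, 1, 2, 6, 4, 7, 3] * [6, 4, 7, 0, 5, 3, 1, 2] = [3, 6, 4, 7, 1, 5, 2, 0]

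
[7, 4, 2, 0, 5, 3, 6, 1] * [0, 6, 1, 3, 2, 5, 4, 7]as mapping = [0→7, 1→2, 2→1, 3→0, 4→5, 5→3, 6→4, 7→6]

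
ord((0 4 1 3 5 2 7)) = 7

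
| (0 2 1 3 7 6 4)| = 7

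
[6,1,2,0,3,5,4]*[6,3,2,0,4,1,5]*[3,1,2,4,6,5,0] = [5,4,2,0,3,1,6]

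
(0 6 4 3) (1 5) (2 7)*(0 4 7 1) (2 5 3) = (0 6 7 5) (1 3 4 2) 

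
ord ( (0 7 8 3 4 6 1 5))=8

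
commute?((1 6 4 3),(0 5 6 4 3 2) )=no:(1 6 4 3)*(0 5 6 4 3 2)=(0 5 6 3 1 4 2),(0 5 6 4 3 2)*(1 6 4 3)=(0 5 4 1 6 3 2) 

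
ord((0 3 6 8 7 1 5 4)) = 8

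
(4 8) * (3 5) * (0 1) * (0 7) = (0 1 7)(3 5)(4 8)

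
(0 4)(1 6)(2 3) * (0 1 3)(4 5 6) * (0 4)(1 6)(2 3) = (0 5 1)(2 4 6)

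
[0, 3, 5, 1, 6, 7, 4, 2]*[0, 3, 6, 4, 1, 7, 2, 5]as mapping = [0→0, 1→4, 2→7, 3→3, 4→2, 5→5, 6→1, 7→6]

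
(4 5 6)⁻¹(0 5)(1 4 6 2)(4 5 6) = (0 6)(1 5 4 2)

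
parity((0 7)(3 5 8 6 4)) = odd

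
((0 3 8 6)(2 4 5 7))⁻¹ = (0 6 8 3)(2 7 5 4)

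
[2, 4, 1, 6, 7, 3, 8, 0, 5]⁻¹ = [7, 2, 0, 5, 1, 8, 3, 4, 6]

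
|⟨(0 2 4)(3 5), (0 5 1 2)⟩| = 720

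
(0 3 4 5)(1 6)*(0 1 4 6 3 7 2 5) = (0 7 2 5 1 3 6 4)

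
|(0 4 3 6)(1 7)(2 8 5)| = 12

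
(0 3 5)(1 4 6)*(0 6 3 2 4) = (0 2 4 3 5 6 1)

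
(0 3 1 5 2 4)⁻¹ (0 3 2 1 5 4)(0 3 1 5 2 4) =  (0 3 1 4 5 2)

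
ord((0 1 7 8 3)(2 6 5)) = 15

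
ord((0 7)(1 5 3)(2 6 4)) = 6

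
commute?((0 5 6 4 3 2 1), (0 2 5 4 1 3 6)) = no:(0 5 6 4 3 2 1) * (0 2 5 4 1 3 6) = (0 4 6 1 2 3 5), (0 2 5 4 1 3 6) * (0 5 6 4 3 2 1) = (0 1 2 6 5 3 4)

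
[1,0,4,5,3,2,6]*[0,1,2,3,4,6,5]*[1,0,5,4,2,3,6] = [0,1,2,6,4,5,3]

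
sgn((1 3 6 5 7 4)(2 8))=1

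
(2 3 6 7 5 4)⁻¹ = (2 4 5 7 6 3)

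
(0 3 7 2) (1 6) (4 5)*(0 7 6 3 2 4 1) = (0 2 7 4 5 1 3 6) 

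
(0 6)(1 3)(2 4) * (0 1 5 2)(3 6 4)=(0 4)(1 6)(2 3 5)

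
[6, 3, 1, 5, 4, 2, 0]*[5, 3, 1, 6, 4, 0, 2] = [2, 6, 3, 0, 4, 1, 5]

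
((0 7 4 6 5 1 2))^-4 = (0 6 2 4 1 7 5)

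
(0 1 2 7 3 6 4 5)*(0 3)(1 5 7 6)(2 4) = (0 5 3 1 4 7)(2 6)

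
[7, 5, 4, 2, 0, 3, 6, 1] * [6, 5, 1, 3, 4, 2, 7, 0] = [0, 2, 4, 1, 6, 3, 7, 5]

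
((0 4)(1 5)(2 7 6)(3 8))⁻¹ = (0 4)(1 5)(2 6 7)(3 8)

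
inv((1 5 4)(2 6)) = (1 4 5)(2 6)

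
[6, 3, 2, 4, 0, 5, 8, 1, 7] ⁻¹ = [4, 7, 2, 1, 3, 5, 0, 8, 6] 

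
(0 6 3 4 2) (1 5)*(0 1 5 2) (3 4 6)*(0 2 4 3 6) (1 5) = (0 6 3) (1 4 2 5) 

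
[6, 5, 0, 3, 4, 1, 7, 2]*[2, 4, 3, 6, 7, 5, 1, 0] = [1, 5, 2, 6, 7, 4, 0, 3]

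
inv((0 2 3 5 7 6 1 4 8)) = (0 8 4 1 6 7 5 3 2)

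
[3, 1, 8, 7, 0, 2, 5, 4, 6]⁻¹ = [4, 1, 5, 0, 7, 6, 8, 3, 2]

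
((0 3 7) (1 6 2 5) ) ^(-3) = (1 6 2 5) 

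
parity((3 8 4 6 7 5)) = odd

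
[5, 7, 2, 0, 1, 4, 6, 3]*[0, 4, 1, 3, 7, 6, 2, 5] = [6, 5, 1, 0, 4, 7, 2, 3]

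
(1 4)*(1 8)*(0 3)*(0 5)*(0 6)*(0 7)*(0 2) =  (0 3 5 6 7 2)(1 4 8)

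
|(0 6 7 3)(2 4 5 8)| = 4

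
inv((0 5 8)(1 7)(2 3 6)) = (0 8 5)(1 7)(2 6 3)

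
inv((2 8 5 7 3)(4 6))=(2 3 7 5 8)(4 6)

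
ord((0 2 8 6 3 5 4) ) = 7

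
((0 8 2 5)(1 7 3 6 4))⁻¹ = (0 5 2 8)(1 4 6 3 7)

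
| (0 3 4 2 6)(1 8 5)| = 15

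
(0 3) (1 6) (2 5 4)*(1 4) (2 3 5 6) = (0 5 1 2 6 4 3) 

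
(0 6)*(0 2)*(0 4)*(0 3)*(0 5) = (0 6 2 4 3 5)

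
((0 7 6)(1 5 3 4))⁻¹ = (0 6 7)(1 4 3 5)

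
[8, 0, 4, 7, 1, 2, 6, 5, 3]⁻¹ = [1, 4, 5, 8, 2, 7, 6, 3, 0]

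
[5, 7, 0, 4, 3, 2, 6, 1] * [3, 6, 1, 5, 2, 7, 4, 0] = [7, 0, 3, 2, 5, 1, 4, 6]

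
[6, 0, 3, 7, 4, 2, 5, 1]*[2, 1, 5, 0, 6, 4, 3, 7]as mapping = [0→3, 1→2, 2→0, 3→7, 4→6, 5→5, 6→4, 7→1]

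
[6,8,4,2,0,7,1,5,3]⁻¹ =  [4,6,3,8,2,7,0,5,1]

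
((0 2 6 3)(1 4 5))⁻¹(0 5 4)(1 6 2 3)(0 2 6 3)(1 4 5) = (0 4 3 6)(1 5 2)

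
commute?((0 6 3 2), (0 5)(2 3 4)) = no:(0 6 3 2) * (0 5)(2 3 4) = (0 6 4 2 5), (0 5)(2 3 4) * (0 6 3 2) = (0 5 6 3 4)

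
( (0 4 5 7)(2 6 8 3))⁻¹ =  (0 7 5 4)(2 3 8 6)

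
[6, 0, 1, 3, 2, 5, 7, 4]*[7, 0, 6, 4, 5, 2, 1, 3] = [1, 7, 0, 4, 6, 2, 3, 5]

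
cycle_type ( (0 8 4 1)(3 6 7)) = 3.4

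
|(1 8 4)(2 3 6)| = 3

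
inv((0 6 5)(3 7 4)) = (0 5 6)(3 4 7)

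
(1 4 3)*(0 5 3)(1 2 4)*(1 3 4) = (0 5 4)(1 3 2)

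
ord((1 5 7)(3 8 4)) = 3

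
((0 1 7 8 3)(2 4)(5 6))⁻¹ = (0 3 8 7 1)(2 4)(5 6)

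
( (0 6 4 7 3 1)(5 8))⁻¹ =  (0 1 3 7 4 6)(5 8)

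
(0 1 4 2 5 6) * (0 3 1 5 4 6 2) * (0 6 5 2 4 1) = (0 2 1 5 4 6 3)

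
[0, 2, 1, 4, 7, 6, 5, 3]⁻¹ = [0, 2, 1, 7, 3, 6, 5, 4]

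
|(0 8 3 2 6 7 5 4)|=8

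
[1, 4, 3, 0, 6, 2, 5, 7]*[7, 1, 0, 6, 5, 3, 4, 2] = [1, 5, 6, 7, 4, 0, 3, 2]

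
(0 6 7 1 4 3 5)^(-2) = (0 3 1 6 5 4 7)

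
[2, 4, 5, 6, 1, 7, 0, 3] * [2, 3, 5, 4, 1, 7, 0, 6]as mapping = [0→5, 1→1, 2→7, 3→0, 4→3, 5→6, 6→2, 7→4]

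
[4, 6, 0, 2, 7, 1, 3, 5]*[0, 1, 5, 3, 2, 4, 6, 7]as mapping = [0→2, 1→6, 2→0, 3→5, 4→7, 5→1, 6→3, 7→4]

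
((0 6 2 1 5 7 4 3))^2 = (0 2 5 4)(1 7 3 6)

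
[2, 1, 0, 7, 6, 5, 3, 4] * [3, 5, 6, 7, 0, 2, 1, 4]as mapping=[0→6, 1→5, 2→3, 3→4, 4→1, 5→2, 6→7, 7→0]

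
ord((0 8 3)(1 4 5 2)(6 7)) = 12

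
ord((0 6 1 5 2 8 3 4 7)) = 9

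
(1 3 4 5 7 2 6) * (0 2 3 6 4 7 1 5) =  (0 2 4)(1 6 5)(3 7)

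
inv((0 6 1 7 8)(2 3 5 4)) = (0 8 7 1 6)(2 4 5 3)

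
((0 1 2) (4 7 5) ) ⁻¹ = (0 2 1) (4 5 7) 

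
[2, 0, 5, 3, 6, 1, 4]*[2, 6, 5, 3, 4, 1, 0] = [5, 2, 1, 3, 0, 6, 4]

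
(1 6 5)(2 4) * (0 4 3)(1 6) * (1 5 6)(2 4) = (0 2 3)(1 5)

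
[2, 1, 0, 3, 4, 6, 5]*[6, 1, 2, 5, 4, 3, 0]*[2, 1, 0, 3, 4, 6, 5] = [0, 1, 5, 6, 4, 2, 3]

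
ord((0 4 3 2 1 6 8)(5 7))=14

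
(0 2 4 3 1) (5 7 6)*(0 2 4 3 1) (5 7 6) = (0 4 1 2 3) (5 6 7) 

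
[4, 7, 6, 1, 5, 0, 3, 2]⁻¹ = [5, 3, 7, 6, 0, 4, 2, 1]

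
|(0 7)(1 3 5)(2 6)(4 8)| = 6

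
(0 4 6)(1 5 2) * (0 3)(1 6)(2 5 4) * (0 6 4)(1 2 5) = (0 5 1)(2 4)(3 6)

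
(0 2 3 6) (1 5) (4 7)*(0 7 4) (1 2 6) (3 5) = (0 6 7) (1 3) (2 5) 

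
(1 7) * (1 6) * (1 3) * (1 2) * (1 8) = (1 7 6 3 2 8)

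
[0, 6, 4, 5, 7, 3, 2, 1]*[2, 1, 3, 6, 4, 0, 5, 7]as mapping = [0→2, 1→5, 2→4, 3→0, 4→7, 5→6, 6→3, 7→1]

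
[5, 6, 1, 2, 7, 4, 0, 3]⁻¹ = [6, 2, 3, 7, 5, 0, 1, 4]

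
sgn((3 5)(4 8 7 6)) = 1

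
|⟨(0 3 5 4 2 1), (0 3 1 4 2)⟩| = 120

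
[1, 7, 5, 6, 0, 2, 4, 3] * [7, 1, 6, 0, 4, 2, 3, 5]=[1, 5, 2, 3, 7, 6, 4, 0]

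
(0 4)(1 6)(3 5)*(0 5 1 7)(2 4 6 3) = (0 6 7)(1 3)(2 4 5)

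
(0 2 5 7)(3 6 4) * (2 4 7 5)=(0 4 3 6 7)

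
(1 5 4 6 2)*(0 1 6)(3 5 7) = (0 1 7 3 5 4)(2 6)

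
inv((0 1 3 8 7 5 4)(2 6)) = (0 4 5 7 8 3 1)(2 6)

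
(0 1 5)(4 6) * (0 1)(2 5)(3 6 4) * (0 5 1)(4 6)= (0 5)(1 2)(3 4 6)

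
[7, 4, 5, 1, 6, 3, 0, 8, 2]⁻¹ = [6, 3, 8, 5, 1, 2, 4, 0, 7]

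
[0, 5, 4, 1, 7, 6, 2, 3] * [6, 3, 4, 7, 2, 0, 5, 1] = [6, 0, 2, 3, 1, 5, 4, 7]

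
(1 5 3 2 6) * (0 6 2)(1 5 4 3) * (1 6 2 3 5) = (0 2 3)(1 4 5 6)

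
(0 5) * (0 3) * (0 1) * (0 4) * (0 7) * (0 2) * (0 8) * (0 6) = (0 5 3 1 4 7 2 8 6)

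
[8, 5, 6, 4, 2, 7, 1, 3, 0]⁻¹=[8, 6, 4, 7, 3, 1, 2, 5, 0]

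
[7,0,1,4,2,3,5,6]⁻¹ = [1,2,4,5,3,6,7,0]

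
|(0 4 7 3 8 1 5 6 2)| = 9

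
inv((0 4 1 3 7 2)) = (0 2 7 3 1 4)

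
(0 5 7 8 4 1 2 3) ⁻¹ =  (0 3 2 1 4 8 7 5) 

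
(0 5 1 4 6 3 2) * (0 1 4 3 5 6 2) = (0 6 5 4 2 1 3)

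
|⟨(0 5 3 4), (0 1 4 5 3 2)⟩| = 720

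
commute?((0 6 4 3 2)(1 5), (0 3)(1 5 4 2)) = no:(0 6 4 3 2)(1 5) * (0 3)(1 5 4 2) = (0 6 2 3 1 4), (0 3)(1 5 4 2) * (0 6 4 3 2)(1 5) = (0 2 5 3 6 4)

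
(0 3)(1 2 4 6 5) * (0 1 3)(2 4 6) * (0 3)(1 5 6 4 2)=(0 3 5)(1 2 4)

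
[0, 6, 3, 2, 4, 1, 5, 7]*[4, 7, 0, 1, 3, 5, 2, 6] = [4, 2, 1, 0, 3, 7, 5, 6]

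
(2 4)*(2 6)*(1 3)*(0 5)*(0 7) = (0 5 7)(1 3)(2 4 6)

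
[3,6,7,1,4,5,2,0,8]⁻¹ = [7,3,6,0,4,5,1,2,8]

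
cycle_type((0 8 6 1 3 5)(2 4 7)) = 3.6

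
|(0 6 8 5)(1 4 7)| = 12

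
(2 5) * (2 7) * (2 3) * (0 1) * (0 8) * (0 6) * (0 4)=(0 1 8 6 4)(2 5 7 3)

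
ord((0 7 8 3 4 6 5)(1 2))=14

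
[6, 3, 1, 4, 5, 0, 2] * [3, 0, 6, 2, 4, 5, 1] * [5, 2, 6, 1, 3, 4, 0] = [2, 6, 5, 3, 4, 1, 0] 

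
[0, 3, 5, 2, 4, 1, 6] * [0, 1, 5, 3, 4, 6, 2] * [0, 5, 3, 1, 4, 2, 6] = [0, 1, 6, 2, 4, 5, 3]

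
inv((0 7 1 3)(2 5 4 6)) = (0 3 1 7)(2 6 4 5)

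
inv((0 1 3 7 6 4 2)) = (0 2 4 6 7 3 1)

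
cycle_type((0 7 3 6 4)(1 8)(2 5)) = 2^2.5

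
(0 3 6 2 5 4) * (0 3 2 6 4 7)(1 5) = (0 2 1 5 7)(3 4)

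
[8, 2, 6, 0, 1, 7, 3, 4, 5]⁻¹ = [3, 4, 1, 6, 7, 8, 2, 5, 0]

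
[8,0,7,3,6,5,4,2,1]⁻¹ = [1,8,7,3,6,5,4,2,0]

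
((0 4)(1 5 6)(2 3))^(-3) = (0 4)(2 3)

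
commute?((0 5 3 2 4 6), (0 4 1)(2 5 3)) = no:(0 5 3 2 4 6)*(0 4 1)(2 5 3) = (0 3 5 2 1)(4 6), (0 4 1)(2 5 3)*(0 5 3 2 4 6) = (0 6)(1 5 2 3 4)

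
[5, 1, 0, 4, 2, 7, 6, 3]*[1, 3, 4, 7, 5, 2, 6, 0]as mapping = [0→2, 1→3, 2→1, 3→5, 4→4, 5→0, 6→6, 7→7]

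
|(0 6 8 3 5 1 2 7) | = 8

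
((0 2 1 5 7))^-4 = (0 2 1 5 7)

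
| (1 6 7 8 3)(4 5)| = 10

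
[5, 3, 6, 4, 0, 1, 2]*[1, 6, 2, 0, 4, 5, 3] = [5, 0, 3, 4, 1, 6, 2] 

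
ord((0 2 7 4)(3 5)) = 4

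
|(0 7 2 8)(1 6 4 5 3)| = 20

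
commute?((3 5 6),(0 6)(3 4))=no:(3 5 6)*(0 6)(3 4)=(0 6 4 3 5),(0 6)(3 4)*(3 5 6)=(0 3 4 5 6)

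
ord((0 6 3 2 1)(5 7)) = 10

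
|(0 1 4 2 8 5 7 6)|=8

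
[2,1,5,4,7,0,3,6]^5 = [5,1,0,4,7,2,3,6]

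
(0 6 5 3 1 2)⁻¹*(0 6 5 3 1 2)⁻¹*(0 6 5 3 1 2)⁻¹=(0 3)(1 6)(2 5)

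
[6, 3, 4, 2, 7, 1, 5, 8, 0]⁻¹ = [8, 5, 3, 1, 2, 6, 0, 4, 7]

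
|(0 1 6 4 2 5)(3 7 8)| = 6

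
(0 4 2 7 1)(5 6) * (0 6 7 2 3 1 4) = (1 6 5 7 4 3)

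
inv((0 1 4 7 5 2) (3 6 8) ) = (0 2 5 7 4 1) (3 8 6) 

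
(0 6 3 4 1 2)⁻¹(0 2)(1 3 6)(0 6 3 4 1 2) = (0 6)(2 4 3)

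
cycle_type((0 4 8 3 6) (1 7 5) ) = 3.5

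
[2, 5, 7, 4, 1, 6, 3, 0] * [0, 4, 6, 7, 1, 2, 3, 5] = [6, 2, 5, 1, 4, 3, 7, 0]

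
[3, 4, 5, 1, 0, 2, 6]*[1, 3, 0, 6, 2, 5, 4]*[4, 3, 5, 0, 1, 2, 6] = [6, 5, 2, 0, 3, 4, 1]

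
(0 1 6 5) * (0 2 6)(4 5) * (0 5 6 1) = (1 5 2)(4 6)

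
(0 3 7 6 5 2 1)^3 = (0 6 1 7 2 3 5)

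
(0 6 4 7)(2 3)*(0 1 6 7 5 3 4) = (0 7 1 6)(2 4 5 3)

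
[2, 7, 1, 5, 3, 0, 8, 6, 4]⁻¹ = [5, 2, 0, 4, 8, 3, 7, 1, 6]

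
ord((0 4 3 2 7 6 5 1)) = 8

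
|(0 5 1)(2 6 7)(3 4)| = 6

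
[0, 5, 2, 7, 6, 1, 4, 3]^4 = [0, 1, 2, 3, 4, 5, 6, 7]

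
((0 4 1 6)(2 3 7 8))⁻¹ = (0 6 1 4)(2 8 7 3)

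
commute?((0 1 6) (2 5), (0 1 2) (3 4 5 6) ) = no:(0 1 6) (2 5)*(0 1 2) (3 4 5 6) = (0 2 6 1 3 4 5), (0 1 2) (3 4 5 6)*(0 1 6) (2 5) = (0 6 3 4 2 1 5) 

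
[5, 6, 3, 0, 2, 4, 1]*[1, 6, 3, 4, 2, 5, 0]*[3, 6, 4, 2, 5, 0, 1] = [0, 3, 5, 6, 2, 4, 1]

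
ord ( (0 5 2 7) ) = 4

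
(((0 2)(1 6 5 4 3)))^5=(0 2)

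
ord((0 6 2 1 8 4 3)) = 7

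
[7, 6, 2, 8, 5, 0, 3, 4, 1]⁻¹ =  [5, 8, 2, 6, 7, 4, 1, 0, 3]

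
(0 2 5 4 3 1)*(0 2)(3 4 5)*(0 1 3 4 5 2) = (0 1)(2 4 5)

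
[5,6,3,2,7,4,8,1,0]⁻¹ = [8,7,3,2,5,0,1,4,6]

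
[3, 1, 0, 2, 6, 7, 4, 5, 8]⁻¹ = [2, 1, 3, 0, 6, 7, 4, 5, 8]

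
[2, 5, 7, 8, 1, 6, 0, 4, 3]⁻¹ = [6, 4, 0, 8, 7, 1, 5, 2, 3]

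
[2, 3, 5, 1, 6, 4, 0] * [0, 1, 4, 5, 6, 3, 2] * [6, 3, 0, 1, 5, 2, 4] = [5, 2, 1, 3, 0, 4, 6]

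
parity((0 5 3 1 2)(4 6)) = odd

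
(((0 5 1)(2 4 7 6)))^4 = (0 5 1)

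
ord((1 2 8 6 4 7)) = 6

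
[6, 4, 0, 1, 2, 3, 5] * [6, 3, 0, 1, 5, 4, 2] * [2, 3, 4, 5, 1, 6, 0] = [4, 6, 0, 5, 2, 3, 1]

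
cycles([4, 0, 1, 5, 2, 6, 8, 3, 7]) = (0 4 2 1) (3 5 6 8 7) 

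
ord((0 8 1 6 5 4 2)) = 7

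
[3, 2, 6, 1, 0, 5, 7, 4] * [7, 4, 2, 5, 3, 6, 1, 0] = [5, 2, 1, 4, 7, 6, 0, 3]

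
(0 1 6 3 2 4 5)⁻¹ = (0 5 4 2 3 6 1)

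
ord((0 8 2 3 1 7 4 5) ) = 8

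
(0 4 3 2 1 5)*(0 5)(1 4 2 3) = (0 2 4 1)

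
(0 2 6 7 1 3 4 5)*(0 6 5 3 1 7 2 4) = (0 4 3)(2 5 6)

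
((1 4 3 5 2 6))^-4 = (1 3 2)(4 5 6)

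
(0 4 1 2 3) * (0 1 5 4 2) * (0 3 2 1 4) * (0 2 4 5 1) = (1 3 5 2 4)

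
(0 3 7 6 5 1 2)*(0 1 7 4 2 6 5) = (0 3 4 2 1 6) (5 7) 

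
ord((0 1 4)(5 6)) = 6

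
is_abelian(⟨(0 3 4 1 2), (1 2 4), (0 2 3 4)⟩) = no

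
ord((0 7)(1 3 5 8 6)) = 10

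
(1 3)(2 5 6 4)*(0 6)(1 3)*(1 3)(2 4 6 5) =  (0 5)(1 3)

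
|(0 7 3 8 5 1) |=6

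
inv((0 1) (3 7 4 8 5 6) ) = (0 1) (3 6 5 8 4 7) 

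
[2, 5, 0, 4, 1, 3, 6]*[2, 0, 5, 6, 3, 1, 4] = [5, 1, 2, 3, 0, 6, 4]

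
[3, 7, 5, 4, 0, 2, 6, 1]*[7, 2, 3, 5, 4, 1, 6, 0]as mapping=[0→5, 1→0, 2→1, 3→4, 4→7, 5→3, 6→6, 7→2]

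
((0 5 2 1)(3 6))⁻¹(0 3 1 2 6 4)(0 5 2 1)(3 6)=(0 1 3 4 5 6)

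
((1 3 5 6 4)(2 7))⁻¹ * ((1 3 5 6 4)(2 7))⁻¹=(1 6 3 4 5)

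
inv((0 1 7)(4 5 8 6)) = (0 7 1)(4 6 8 5)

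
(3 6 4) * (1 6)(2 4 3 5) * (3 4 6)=(1 3)(2 6 4 5)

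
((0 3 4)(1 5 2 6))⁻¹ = (0 4 3)(1 6 2 5)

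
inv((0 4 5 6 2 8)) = (0 8 2 6 5 4)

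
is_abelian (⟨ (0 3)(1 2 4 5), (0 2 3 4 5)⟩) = no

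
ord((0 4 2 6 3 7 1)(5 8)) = 14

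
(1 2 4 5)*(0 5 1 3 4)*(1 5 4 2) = (0 4 5 3 2)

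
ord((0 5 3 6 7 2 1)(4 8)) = 14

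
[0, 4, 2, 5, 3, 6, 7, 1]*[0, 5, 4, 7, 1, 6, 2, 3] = [0, 1, 4, 6, 7, 2, 3, 5]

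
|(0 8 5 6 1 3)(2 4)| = 6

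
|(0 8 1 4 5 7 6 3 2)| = 9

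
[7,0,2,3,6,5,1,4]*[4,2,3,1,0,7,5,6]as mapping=[0→6,1→4,2→3,3→1,4→5,5→7,6→2,7→0]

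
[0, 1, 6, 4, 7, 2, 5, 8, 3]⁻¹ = [0, 1, 5, 8, 3, 6, 2, 4, 7]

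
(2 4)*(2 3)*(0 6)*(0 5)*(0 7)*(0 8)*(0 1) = (0 6 5 7 8 1)(2 4 3)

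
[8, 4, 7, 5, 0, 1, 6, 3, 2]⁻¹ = [4, 5, 8, 7, 1, 3, 6, 2, 0]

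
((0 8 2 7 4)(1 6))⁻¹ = (0 4 7 2 8)(1 6)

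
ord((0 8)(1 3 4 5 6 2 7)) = 14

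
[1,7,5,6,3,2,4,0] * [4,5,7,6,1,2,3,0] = [5,0,2,3,6,7,1,4]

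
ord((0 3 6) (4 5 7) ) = 3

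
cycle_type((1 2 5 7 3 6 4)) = 7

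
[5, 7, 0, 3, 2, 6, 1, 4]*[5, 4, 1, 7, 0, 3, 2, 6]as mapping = [0→3, 1→6, 2→5, 3→7, 4→1, 5→2, 6→4, 7→0]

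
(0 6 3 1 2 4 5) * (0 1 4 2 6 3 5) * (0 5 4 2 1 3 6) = (0 6 4 5 3 2 1)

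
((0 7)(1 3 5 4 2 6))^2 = (1 5 2)(3 4 6)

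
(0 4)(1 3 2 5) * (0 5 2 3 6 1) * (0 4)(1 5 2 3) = (1 6 5 4 2 3)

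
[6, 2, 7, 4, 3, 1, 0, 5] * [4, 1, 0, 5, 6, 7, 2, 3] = [2, 0, 3, 6, 5, 1, 4, 7]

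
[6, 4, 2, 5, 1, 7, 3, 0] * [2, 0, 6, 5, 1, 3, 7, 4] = [7, 1, 6, 3, 0, 4, 5, 2]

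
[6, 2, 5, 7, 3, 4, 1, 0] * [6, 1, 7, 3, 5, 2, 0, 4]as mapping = [0→0, 1→7, 2→2, 3→4, 4→3, 5→5, 6→1, 7→6]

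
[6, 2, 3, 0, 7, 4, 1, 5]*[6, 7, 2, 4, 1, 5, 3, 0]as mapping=[0→3, 1→2, 2→4, 3→6, 4→0, 5→1, 6→7, 7→5]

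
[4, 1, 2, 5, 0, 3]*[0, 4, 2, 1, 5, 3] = [5, 4, 2, 3, 0, 1]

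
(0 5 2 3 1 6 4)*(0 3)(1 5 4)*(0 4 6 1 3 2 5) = (0 6 3)(2 4)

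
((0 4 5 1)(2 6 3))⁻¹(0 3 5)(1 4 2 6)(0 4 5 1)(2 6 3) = (0 5 6 3)(1 4 2)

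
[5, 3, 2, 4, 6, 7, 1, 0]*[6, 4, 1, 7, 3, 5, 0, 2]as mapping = [0→5, 1→7, 2→1, 3→3, 4→0, 5→2, 6→4, 7→6]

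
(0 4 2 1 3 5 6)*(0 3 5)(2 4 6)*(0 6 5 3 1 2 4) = (0 5 4)(1 3 6)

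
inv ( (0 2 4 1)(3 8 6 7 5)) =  (0 1 4 2)(3 5 7 6 8)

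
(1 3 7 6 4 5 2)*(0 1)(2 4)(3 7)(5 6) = (0 1 7 5 4 6 2)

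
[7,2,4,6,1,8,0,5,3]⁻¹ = [6,4,1,8,2,7,3,0,5]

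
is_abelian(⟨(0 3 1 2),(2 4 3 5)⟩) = no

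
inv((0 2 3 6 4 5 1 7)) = (0 7 1 5 4 6 3 2)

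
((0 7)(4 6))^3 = (0 7)(4 6)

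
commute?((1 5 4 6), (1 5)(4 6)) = no:(1 5 4 6) * (1 5)(4 6) = (5 6), (1 5)(4 6) * (1 5 4 6) = (1 4)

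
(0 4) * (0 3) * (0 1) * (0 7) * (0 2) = (0 4 3 1 7 2)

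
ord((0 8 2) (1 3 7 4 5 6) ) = 6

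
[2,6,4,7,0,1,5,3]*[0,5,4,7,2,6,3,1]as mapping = [0→4,1→3,2→2,3→1,4→0,5→5,6→6,7→7]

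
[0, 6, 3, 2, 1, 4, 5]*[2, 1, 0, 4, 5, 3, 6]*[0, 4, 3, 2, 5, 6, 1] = [3, 1, 5, 0, 4, 6, 2]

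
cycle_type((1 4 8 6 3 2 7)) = 7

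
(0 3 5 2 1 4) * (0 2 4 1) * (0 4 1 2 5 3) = (1 2 4 5)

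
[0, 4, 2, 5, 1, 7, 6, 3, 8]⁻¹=[0, 4, 2, 7, 1, 3, 6, 5, 8]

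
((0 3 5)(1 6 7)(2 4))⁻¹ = (0 5 3)(1 7 6)(2 4)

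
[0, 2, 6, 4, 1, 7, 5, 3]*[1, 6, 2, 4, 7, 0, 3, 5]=[1, 2, 3, 7, 6, 5, 0, 4]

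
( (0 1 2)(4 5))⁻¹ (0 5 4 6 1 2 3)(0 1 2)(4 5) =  (0 3 1 4 5 6 2)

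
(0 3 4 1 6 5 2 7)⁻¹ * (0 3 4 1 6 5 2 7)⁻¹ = (0 2 6 4)(1 3 7 5)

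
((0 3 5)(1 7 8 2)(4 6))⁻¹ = (0 5 3)(1 2 8 7)(4 6)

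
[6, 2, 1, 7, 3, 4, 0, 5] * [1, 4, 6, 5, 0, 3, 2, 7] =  [2, 6, 4, 7, 5, 0, 1, 3]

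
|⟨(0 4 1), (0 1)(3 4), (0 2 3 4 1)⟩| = 60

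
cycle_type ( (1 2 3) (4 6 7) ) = 3^2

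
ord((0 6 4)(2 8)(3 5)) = 6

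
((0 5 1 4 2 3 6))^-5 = (0 1 2 6 5 4 3)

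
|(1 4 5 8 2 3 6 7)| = 8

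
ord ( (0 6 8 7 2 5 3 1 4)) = 9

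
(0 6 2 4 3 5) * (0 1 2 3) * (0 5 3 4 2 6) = (1 6 4 5)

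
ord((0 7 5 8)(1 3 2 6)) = 4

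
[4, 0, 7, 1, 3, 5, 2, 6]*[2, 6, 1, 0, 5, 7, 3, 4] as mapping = [0→5, 1→2, 2→4, 3→6, 4→0, 5→7, 6→1, 7→3] 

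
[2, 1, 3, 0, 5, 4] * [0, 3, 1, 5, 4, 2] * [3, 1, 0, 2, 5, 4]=[1, 2, 4, 3, 0, 5]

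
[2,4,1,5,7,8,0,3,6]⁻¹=[6,2,0,7,1,3,8,4,5]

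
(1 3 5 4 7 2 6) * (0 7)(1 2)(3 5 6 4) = (0 7 1 5 3 6 2 4)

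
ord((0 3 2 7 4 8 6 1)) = 8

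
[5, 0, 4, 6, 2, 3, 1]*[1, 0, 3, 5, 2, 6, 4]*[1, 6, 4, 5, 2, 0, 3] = [3, 6, 4, 2, 5, 0, 1]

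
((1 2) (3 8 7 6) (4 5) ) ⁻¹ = (1 2) (3 6 7 8) (4 5) 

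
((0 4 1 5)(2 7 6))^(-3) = (0 4 1 5)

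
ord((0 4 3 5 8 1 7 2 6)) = 9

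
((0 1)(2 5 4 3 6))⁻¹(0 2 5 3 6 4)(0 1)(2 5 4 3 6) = (1 5 4 6 2 3)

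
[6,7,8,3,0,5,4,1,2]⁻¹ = [4,7,8,3,6,5,0,1,2]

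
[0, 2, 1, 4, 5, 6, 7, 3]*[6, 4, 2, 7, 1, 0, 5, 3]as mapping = [0→6, 1→2, 2→4, 3→1, 4→0, 5→5, 6→3, 7→7]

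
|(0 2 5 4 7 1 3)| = 7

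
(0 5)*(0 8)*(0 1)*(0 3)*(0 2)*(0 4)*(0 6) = (0 5 8 1 3 2 4 6)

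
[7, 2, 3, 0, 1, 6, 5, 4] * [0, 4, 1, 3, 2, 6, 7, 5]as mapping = [0→5, 1→1, 2→3, 3→0, 4→4, 5→7, 6→6, 7→2]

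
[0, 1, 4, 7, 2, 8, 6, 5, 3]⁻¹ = [0, 1, 4, 8, 2, 7, 6, 3, 5]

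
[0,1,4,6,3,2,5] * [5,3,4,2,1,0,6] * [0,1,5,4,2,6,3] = [6,4,1,3,5,2,0] 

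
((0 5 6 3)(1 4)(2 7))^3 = (0 3 6 5)(1 4)(2 7)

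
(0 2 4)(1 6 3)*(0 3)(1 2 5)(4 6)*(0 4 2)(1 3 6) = (0 5 3)(1 2)(4 6)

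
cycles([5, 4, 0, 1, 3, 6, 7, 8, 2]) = (0 5 6 7 8 2)(1 4 3)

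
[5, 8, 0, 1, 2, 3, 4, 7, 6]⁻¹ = [2, 3, 4, 5, 6, 0, 8, 7, 1]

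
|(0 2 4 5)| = 4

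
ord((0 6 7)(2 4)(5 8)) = 6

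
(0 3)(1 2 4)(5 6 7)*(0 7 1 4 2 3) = (1 3 7 5 6)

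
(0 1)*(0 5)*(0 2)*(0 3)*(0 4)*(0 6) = (0 1 5 2 3 4 6)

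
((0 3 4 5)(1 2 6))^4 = (1 2 6)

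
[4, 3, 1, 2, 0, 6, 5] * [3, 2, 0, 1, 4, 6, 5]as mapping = [0→4, 1→1, 2→2, 3→0, 4→3, 5→5, 6→6]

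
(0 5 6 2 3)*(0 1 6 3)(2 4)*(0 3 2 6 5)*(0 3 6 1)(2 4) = (0 3)(1 5 4)(2 6)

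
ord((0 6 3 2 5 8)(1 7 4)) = 6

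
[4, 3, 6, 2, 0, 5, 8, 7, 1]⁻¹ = [4, 8, 3, 1, 0, 5, 2, 7, 6]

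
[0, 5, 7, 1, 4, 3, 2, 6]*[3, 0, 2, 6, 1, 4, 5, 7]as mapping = [0→3, 1→4, 2→7, 3→0, 4→1, 5→6, 6→2, 7→5]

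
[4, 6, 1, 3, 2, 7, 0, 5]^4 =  [6, 2, 4, 3, 0, 5, 1, 7]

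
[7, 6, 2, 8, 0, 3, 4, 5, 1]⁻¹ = [4, 8, 2, 5, 6, 7, 1, 0, 3]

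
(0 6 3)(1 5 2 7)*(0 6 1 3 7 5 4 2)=(0 1 4 2 5)(3 6 7)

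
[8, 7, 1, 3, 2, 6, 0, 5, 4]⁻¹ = [6, 2, 4, 3, 8, 7, 5, 1, 0]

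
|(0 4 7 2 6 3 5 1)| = 8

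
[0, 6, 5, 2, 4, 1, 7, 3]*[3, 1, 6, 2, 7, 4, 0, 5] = [3, 0, 4, 6, 7, 1, 5, 2]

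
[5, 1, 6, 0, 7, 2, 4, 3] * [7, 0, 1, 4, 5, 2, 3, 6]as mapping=[0→2, 1→0, 2→3, 3→7, 4→6, 5→1, 6→5, 7→4]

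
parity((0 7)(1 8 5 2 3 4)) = even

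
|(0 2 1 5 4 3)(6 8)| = 6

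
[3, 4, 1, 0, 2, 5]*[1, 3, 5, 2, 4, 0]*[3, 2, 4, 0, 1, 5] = [4, 1, 0, 2, 5, 3]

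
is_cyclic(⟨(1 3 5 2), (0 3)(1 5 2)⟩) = no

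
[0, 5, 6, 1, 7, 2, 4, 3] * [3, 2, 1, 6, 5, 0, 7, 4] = [3, 0, 7, 2, 4, 1, 5, 6]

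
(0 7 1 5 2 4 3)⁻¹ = (0 3 4 2 5 1 7)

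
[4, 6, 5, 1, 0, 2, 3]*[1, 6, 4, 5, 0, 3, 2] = [0, 2, 3, 6, 1, 4, 5] 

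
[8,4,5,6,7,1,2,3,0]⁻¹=[8,5,6,7,1,2,3,4,0]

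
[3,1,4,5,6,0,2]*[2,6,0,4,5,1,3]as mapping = [0→4,1→6,2→5,3→1,4→3,5→2,6→0]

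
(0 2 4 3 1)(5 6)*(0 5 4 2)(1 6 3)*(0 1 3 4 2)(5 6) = (0 1 6 2)(3 5 4)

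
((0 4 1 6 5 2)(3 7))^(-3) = (0 6)(1 2)(3 7)(4 5)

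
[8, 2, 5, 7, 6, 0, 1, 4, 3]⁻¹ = [5, 6, 1, 8, 7, 2, 4, 3, 0]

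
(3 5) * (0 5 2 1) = (0 5 3 2 1)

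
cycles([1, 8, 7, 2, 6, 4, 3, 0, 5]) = (0 1 8 5 4 6 3 2 7) 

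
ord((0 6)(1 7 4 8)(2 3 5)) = 12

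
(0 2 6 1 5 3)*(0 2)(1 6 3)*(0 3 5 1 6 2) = (0 3)(2 5 6)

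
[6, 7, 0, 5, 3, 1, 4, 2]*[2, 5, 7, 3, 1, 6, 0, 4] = [0, 4, 2, 6, 3, 5, 1, 7]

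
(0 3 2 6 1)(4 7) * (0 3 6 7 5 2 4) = (0 6 1 3 4 5 2 7)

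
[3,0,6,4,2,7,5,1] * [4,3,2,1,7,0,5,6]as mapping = [0→1,1→4,2→5,3→7,4→2,5→6,6→0,7→3]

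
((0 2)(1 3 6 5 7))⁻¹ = (0 2)(1 7 5 6 3)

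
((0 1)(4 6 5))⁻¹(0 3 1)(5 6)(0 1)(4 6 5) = (0 1 3)(4 5)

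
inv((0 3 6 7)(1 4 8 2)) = (0 7 6 3)(1 2 8 4)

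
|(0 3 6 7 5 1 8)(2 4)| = 14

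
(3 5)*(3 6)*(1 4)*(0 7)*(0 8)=(0 7 8)(1 4)(3 5 6)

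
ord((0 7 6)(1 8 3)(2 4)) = 6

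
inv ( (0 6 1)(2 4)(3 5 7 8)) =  (0 1 6)(2 4)(3 8 7 5)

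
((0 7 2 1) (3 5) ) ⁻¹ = (0 1 2 7) (3 5) 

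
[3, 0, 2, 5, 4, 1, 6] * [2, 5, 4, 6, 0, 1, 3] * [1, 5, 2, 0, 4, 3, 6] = [6, 2, 4, 5, 1, 3, 0]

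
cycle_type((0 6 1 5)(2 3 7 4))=4^2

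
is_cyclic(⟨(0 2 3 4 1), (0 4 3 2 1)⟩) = no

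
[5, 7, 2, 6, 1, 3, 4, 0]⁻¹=[7, 4, 2, 5, 6, 0, 3, 1]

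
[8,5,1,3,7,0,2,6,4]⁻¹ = [5,2,6,3,8,1,7,4,0]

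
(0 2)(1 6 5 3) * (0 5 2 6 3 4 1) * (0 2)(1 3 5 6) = (0 1 5 4 3 2 6)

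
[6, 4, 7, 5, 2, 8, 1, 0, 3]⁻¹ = [7, 6, 4, 8, 1, 3, 0, 2, 5]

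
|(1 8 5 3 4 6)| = 6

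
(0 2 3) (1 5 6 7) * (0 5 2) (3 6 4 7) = (1 2 6 3 5 4 7) 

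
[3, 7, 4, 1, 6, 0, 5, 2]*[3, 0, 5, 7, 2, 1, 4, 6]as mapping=[0→7, 1→6, 2→2, 3→0, 4→4, 5→3, 6→1, 7→5]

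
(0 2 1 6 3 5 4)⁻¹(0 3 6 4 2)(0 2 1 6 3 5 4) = (0 1 2 5 3)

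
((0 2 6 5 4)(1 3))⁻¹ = (0 4 5 6 2)(1 3)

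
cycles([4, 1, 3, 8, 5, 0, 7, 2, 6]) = (0 4 5)(2 3 8 6 7)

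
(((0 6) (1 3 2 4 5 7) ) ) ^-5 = (0 6) (1 3 2 4 5 7) 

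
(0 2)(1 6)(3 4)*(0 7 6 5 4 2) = (1 5 4 3 2 7 6)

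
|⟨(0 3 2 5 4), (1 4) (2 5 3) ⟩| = 720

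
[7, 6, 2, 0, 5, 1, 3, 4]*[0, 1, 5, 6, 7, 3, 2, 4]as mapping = [0→4, 1→2, 2→5, 3→0, 4→3, 5→1, 6→6, 7→7]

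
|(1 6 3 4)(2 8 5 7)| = 4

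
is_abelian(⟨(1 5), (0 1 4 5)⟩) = no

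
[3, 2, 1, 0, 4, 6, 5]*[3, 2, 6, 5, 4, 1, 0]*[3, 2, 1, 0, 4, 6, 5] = [6, 5, 1, 0, 4, 3, 2]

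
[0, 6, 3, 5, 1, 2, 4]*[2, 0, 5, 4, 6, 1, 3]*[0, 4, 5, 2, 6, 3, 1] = [5, 2, 6, 4, 0, 3, 1]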